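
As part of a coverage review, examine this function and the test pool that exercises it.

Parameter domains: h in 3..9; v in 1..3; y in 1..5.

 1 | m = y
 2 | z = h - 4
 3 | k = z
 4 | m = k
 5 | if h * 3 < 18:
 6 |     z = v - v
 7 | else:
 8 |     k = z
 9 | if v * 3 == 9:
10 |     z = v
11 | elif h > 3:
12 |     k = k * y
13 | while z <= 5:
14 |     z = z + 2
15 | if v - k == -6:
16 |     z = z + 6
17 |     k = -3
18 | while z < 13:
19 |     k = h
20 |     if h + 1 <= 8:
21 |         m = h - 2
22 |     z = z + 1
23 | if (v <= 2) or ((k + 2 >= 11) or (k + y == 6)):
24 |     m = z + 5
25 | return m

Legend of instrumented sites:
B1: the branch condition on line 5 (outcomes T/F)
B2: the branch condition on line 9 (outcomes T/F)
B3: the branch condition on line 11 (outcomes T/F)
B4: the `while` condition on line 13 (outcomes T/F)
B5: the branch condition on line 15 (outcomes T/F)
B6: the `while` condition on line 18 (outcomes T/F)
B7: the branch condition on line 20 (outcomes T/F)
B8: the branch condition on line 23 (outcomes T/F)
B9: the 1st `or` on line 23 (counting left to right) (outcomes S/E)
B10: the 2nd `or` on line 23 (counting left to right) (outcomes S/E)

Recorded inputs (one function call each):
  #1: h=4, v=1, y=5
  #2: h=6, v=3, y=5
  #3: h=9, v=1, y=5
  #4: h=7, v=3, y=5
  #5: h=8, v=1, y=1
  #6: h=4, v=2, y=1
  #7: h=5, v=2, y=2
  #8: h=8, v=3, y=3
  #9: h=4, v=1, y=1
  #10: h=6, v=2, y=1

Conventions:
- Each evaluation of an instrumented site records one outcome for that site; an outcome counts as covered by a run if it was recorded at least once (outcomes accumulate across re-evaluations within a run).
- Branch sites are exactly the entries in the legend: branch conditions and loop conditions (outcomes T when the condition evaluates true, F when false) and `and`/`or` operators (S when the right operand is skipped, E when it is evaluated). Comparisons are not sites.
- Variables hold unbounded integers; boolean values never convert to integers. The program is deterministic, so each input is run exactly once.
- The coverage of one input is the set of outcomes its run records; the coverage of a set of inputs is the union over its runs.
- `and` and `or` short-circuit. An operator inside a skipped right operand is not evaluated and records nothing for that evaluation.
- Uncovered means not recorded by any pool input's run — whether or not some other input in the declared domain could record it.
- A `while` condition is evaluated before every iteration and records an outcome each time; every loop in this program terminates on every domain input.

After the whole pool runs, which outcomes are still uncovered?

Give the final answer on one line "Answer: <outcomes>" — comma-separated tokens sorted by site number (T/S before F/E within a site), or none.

#1 (h=4, v=1, y=5) -> covered: B1=T, B2=F, B3=T, B4=T, B4=F, B5=F, B6=T, B6=F, B7=T, B8=T, B9=S
#2 (h=6, v=3, y=5) -> covered: B1=F, B2=T, B4=T, B4=F, B5=F, B6=T, B6=F, B7=T, B8=F, B9=E, B10=E
#3 (h=9, v=1, y=5) -> covered: B1=F, B2=F, B3=T, B4=T, B4=F, B5=F, B6=T, B6=F, B7=F, B8=T, B9=S
#4 (h=7, v=3, y=5) -> covered: B1=F, B2=T, B4=T, B4=F, B5=F, B6=T, B6=F, B7=T, B8=F, B9=E, B10=E
#5 (h=8, v=1, y=1) -> covered: B1=F, B2=F, B3=T, B4=T, B4=F, B5=F, B6=T, B6=F, B7=F, B8=T, B9=S
#6 (h=4, v=2, y=1) -> covered: B1=T, B2=F, B3=T, B4=T, B4=F, B5=F, B6=T, B6=F, B7=T, B8=T, B9=S
#7 (h=5, v=2, y=2) -> covered: B1=T, B2=F, B3=T, B4=T, B4=F, B5=F, B6=T, B6=F, B7=T, B8=T, B9=S
#8 (h=8, v=3, y=3) -> covered: B1=F, B2=T, B4=T, B4=F, B5=F, B6=T, B6=F, B7=F, B8=F, B9=E, B10=E
#9 (h=4, v=1, y=1) -> covered: B1=T, B2=F, B3=T, B4=T, B4=F, B5=F, B6=T, B6=F, B7=T, B8=T, B9=S
#10 (h=6, v=2, y=1) -> covered: B1=F, B2=F, B3=T, B4=T, B4=F, B5=F, B6=T, B6=F, B7=T, B8=T, B9=S
union over the pool: B1=T, B1=F, B2=T, B2=F, B3=T, B4=T, B4=F, B5=F, B6=T, B6=F, B7=T, B7=F, B8=T, B8=F, B9=S, B9=E, B10=E
uncovered (3 of 20): B3=F, B5=T, B10=S

Answer: B3=F, B5=T, B10=S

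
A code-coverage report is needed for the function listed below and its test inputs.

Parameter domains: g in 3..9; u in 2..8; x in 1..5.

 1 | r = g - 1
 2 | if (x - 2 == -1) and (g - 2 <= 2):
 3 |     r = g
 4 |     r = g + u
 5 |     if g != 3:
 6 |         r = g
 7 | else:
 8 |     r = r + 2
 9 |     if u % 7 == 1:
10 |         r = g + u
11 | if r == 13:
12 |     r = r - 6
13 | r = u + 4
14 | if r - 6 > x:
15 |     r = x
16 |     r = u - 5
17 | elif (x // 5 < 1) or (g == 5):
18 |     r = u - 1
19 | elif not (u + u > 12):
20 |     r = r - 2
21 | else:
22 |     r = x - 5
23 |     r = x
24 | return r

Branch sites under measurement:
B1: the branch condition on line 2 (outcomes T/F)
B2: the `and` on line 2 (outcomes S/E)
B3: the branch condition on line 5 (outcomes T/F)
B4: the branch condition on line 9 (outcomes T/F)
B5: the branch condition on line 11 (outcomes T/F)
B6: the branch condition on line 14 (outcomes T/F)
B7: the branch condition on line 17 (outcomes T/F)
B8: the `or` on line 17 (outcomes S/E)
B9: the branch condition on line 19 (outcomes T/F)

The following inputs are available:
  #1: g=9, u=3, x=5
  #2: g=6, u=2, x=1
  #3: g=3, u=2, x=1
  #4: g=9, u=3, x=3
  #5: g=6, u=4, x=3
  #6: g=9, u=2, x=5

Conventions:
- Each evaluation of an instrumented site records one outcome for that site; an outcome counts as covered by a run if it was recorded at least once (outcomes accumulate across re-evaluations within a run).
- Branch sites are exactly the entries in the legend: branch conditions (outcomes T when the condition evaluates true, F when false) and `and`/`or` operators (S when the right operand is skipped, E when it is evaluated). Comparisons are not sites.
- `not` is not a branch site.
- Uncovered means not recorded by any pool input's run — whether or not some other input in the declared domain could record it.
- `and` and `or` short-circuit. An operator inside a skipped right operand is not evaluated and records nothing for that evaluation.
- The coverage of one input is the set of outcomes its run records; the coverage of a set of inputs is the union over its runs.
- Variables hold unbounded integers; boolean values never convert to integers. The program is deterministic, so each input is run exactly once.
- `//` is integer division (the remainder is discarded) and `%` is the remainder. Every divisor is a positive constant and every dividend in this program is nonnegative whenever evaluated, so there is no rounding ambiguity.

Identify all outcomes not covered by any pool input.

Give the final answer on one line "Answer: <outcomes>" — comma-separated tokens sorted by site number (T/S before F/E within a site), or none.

input #1 (g=9, u=3, x=5): events B2->S, B1->F, B4->F, B5->F, B6->F, B8->E, B7->F, B9->T; covers B1=F, B2=S, B4=F, B5=F, B6=F, B7=F, B8=E, B9=T
input #2 (g=6, u=2, x=1): events B2->E, B1->F, B4->F, B5->F, B6->F, B8->S, B7->T; covers B1=F, B2=E, B4=F, B5=F, B6=F, B7=T, B8=S
input #3 (g=3, u=2, x=1): events B2->E, B1->T, B3->F, B5->F, B6->F, B8->S, B7->T; covers B1=T, B2=E, B3=F, B5=F, B6=F, B7=T, B8=S
input #4 (g=9, u=3, x=3): events B2->S, B1->F, B4->F, B5->F, B6->F, B8->S, B7->T; covers B1=F, B2=S, B4=F, B5=F, B6=F, B7=T, B8=S
input #5 (g=6, u=4, x=3): events B2->S, B1->F, B4->F, B5->F, B6->F, B8->S, B7->T; covers B1=F, B2=S, B4=F, B5=F, B6=F, B7=T, B8=S
input #6 (g=9, u=2, x=5): events B2->S, B1->F, B4->F, B5->F, B6->F, B8->E, B7->F, B9->T; covers B1=F, B2=S, B4=F, B5=F, B6=F, B7=F, B8=E, B9=T
union over the pool: B1=T, B1=F, B2=S, B2=E, B3=F, B4=F, B5=F, B6=F, B7=T, B7=F, B8=S, B8=E, B9=T
uncovered (5 of 18): B3=T, B4=T, B5=T, B6=T, B9=F

Answer: B3=T, B4=T, B5=T, B6=T, B9=F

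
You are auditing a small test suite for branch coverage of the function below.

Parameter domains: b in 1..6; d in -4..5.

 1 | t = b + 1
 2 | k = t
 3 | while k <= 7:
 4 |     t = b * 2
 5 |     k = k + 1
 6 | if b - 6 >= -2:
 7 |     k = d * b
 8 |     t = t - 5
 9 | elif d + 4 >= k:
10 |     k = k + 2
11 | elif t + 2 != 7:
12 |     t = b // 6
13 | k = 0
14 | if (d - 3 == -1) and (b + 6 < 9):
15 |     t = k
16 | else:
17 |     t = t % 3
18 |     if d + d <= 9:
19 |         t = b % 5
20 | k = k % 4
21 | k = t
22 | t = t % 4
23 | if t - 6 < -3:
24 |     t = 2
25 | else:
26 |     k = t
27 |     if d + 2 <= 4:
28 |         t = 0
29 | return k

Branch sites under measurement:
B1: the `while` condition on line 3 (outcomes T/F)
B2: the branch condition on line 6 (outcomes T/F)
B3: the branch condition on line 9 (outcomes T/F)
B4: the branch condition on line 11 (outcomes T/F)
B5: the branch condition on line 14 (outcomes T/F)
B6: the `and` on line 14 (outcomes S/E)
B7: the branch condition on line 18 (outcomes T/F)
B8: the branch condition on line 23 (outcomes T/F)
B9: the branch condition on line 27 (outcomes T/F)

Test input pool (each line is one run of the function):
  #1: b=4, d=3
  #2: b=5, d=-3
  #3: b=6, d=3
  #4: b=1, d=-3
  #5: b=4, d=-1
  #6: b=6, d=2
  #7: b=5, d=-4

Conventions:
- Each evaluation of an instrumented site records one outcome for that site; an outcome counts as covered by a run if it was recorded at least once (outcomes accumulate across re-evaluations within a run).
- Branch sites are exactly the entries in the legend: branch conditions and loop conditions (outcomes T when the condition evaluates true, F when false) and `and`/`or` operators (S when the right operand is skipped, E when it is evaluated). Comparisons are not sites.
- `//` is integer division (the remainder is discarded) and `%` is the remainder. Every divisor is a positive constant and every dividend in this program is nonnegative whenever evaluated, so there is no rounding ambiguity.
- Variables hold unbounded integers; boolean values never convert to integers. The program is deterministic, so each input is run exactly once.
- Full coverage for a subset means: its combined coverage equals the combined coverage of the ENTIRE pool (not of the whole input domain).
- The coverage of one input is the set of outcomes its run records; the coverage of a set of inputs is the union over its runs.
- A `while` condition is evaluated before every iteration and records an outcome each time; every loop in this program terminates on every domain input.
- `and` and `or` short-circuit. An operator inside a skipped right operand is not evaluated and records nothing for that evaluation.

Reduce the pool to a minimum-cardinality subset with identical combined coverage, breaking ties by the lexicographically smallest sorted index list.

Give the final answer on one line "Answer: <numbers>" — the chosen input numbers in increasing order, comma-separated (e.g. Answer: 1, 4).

run #1 (b=4, d=3) records B1=T, B1=F, B2=T, B5=F, B6=S, B7=T, B8=T
run #2 (b=5, d=-3) records B1=T, B1=F, B2=T, B5=F, B6=S, B7=T, B8=T
run #3 (b=6, d=3) records B1=T, B1=F, B2=T, B5=F, B6=S, B7=T, B8=T
run #4 (b=1, d=-3) records B1=T, B1=F, B2=F, B3=F, B4=T, B5=F, B6=S, B7=T, B8=T
run #5 (b=4, d=-1) records B1=T, B1=F, B2=T, B5=F, B6=S, B7=T, B8=T
run #6 (b=6, d=2) records B1=T, B1=F, B2=T, B5=F, B6=E, B7=T, B8=T
run #7 (b=5, d=-4) records B1=T, B1=F, B2=T, B5=F, B6=S, B7=T, B8=T
together the pool reaches 11 outcomes: B1=T, B1=F, B2=T, B2=F, B3=F, B4=T, B5=F, B6=S, B6=E, B7=T, B8=T
size 1 is not enough: best union over all size-1 subsets is 9/11
inputs {4, 6} (size 2) cover everything; no size-2 subset with a lexicographically smaller index list covers all 11

Answer: 4, 6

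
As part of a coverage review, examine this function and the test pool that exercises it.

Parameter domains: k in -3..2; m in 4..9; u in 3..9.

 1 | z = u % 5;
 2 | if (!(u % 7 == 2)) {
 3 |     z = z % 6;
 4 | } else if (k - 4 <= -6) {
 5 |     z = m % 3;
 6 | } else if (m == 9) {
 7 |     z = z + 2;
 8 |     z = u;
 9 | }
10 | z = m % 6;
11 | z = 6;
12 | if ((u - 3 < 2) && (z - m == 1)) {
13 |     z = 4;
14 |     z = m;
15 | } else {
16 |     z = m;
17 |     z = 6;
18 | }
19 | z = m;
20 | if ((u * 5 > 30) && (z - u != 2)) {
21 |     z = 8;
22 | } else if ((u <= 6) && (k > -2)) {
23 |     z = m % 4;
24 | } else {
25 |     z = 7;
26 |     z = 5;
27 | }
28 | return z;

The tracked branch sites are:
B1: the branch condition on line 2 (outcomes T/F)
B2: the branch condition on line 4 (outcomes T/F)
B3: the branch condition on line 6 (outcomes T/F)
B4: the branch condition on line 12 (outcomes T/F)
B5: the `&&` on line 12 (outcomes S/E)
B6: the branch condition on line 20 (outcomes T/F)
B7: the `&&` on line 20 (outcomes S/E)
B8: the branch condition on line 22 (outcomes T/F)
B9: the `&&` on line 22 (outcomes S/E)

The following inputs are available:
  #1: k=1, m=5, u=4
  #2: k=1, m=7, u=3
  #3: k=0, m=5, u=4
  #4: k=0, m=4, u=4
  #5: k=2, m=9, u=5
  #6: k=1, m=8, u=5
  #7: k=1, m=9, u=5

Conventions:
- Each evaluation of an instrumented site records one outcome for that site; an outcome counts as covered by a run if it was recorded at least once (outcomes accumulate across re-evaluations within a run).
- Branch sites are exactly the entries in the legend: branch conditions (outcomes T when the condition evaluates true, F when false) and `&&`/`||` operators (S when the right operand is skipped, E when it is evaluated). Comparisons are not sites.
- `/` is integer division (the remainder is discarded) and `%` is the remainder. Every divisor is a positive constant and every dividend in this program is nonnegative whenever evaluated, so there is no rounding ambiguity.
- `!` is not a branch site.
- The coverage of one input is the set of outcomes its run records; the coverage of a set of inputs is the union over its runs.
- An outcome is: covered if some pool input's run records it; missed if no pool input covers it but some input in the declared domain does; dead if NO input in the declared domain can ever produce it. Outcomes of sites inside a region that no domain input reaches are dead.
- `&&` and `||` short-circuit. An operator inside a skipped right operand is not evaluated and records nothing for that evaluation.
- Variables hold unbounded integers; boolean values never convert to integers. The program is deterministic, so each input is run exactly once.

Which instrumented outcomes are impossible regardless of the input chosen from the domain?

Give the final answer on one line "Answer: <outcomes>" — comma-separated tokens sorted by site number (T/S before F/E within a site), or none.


exhaustive pass over the 252-input domain:
  reachable outcomes have witnesses, e.g. B1=T (e.g. k=-3, m=4, u=3), B1=F (e.g. k=-3, m=4, u=9), B2=T (e.g. k=-3, m=4, u=9), B2=F (e.g. k=-1, m=4, u=9)
Answer: none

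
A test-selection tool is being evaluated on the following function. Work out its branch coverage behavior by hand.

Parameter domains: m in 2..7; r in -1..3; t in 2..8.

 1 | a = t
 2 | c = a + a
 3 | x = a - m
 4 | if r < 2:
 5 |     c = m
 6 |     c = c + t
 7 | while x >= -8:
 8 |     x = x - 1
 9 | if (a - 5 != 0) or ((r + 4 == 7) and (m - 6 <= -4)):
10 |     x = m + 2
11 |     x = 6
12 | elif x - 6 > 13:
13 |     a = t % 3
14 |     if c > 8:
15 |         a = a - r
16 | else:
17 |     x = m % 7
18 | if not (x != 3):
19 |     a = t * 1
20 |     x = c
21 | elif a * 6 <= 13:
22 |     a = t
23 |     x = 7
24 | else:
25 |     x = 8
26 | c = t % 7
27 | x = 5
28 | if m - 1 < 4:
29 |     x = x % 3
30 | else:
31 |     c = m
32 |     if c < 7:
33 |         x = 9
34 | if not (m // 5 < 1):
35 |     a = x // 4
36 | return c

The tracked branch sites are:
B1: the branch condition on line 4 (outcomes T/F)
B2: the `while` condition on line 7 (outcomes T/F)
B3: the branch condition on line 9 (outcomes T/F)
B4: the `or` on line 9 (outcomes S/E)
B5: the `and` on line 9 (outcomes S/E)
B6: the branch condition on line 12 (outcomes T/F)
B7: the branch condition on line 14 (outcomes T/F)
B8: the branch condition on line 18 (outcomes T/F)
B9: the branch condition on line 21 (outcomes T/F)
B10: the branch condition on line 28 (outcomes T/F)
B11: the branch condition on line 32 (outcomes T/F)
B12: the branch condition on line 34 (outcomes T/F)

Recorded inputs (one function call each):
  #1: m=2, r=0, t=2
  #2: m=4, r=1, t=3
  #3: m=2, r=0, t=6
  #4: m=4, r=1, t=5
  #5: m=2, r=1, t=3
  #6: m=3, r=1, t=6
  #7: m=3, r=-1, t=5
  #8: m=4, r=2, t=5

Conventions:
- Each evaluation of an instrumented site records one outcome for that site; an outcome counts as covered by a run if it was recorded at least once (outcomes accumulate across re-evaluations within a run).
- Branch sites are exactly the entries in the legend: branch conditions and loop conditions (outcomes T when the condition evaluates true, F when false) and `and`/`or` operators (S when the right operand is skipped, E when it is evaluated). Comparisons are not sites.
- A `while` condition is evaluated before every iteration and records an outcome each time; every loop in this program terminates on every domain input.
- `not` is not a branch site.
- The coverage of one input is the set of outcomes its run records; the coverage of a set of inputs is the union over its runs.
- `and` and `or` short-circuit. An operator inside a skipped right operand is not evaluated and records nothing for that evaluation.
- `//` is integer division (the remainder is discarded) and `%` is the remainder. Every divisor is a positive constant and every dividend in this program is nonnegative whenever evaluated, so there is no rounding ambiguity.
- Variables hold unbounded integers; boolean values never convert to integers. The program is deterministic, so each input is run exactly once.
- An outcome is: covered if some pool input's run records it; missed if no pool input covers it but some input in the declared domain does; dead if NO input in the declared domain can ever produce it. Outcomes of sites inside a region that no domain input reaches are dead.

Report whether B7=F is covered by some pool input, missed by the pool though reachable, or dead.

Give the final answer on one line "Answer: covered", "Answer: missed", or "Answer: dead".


no pool input records B7=F
checking all 210 inputs in the declared domain: B7=F is never recorded -> dead
Answer: dead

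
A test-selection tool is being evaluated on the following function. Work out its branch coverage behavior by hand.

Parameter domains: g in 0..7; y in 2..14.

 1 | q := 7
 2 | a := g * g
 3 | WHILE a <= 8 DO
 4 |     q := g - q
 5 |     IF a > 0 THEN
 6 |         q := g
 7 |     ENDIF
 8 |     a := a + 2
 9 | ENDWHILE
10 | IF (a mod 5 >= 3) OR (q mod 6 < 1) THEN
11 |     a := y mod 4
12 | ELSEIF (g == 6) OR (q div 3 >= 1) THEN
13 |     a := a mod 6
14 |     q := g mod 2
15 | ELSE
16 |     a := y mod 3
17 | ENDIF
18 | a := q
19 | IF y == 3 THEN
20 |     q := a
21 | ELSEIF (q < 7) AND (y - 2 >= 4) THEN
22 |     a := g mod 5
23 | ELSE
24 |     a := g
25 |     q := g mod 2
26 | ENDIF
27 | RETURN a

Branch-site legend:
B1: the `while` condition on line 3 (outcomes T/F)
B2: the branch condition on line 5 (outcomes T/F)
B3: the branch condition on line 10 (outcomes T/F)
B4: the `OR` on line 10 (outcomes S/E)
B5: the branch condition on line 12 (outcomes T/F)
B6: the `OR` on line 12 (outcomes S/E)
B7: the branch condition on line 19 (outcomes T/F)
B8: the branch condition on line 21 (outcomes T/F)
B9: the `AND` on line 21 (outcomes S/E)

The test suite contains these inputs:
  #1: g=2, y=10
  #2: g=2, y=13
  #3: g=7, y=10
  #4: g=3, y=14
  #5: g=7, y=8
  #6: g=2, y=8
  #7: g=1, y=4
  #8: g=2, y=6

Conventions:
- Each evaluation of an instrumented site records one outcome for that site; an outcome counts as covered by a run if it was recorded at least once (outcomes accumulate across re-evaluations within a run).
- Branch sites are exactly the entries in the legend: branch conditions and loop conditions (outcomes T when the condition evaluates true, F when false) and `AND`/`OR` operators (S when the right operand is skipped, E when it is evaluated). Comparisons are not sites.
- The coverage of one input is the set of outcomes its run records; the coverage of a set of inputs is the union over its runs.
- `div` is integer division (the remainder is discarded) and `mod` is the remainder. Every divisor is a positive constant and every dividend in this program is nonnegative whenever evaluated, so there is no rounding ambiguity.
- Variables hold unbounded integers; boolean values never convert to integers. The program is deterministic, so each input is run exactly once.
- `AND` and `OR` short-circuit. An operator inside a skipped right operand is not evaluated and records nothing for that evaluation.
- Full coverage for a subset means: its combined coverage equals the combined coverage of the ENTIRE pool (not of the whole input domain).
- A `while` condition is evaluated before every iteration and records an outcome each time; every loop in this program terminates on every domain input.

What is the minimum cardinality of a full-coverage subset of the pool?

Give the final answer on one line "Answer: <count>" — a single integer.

input #1 (g=2, y=10): events B1->T, B2->T, B1->T, B2->T, B1->T, B2->T, B1->F, B4->E, B3->F, B6->E, B5->F, B7->F, B9->E, B8->T; covers B1=T, B1=F, B2=T, B3=F, B4=E, B5=F, B6=E, B7=F, B8=T, B9=E
input #2 (g=2, y=13): events B1->T, B2->T, B1->T, B2->T, B1->T, B2->T, B1->F, B4->E, B3->F, B6->E, B5->F, B7->F, B9->E, B8->T; covers B1=T, B1=F, B2=T, B3=F, B4=E, B5=F, B6=E, B7=F, B8=T, B9=E
input #3 (g=7, y=10): events B1->F, B4->S, B3->T, B7->F, B9->S, B8->F; covers B1=F, B3=T, B4=S, B7=F, B8=F, B9=S
input #4 (g=3, y=14): events B1->F, B4->S, B3->T, B7->F, B9->S, B8->F; covers B1=F, B3=T, B4=S, B7=F, B8=F, B9=S
input #5 (g=7, y=8): events B1->F, B4->S, B3->T, B7->F, B9->S, B8->F; covers B1=F, B3=T, B4=S, B7=F, B8=F, B9=S
input #6 (g=2, y=8): events B1->T, B2->T, B1->T, B2->T, B1->T, B2->T, B1->F, B4->E, B3->F, B6->E, B5->F, B7->F, B9->E, B8->T; covers B1=T, B1=F, B2=T, B3=F, B4=E, B5=F, B6=E, B7=F, B8=T, B9=E
input #7 (g=1, y=4): events B1->T, B2->T, B1->T, B2->T, B1->T, B2->T, B1->T, B2->T, B1->F, B4->S, B3->T, B7->F, B9->E, B8->F; covers B1=T, B1=F, B2=T, B3=T, B4=S, B7=F, B8=F, B9=E
input #8 (g=2, y=6): events B1->T, B2->T, B1->T, B2->T, B1->T, B2->T, B1->F, B4->E, B3->F, B6->E, B5->F, B7->F, B9->E, B8->T; covers B1=T, B1=F, B2=T, B3=F, B4=E, B5=F, B6=E, B7=F, B8=T, B9=E
the full pool covers 14 outcomes: B1=T, B1=F, B2=T, B3=T, B3=F, B4=S, B4=E, B5=F, B6=E, B7=F, B8=T, B8=F, B9=S, B9=E
no size-1 subset reaches all 14 outcomes (best union: 10/14)
inputs {1, 3} (size 2) cover everything; no size-2 subset with a lexicographically smaller index list covers all 14

Answer: 2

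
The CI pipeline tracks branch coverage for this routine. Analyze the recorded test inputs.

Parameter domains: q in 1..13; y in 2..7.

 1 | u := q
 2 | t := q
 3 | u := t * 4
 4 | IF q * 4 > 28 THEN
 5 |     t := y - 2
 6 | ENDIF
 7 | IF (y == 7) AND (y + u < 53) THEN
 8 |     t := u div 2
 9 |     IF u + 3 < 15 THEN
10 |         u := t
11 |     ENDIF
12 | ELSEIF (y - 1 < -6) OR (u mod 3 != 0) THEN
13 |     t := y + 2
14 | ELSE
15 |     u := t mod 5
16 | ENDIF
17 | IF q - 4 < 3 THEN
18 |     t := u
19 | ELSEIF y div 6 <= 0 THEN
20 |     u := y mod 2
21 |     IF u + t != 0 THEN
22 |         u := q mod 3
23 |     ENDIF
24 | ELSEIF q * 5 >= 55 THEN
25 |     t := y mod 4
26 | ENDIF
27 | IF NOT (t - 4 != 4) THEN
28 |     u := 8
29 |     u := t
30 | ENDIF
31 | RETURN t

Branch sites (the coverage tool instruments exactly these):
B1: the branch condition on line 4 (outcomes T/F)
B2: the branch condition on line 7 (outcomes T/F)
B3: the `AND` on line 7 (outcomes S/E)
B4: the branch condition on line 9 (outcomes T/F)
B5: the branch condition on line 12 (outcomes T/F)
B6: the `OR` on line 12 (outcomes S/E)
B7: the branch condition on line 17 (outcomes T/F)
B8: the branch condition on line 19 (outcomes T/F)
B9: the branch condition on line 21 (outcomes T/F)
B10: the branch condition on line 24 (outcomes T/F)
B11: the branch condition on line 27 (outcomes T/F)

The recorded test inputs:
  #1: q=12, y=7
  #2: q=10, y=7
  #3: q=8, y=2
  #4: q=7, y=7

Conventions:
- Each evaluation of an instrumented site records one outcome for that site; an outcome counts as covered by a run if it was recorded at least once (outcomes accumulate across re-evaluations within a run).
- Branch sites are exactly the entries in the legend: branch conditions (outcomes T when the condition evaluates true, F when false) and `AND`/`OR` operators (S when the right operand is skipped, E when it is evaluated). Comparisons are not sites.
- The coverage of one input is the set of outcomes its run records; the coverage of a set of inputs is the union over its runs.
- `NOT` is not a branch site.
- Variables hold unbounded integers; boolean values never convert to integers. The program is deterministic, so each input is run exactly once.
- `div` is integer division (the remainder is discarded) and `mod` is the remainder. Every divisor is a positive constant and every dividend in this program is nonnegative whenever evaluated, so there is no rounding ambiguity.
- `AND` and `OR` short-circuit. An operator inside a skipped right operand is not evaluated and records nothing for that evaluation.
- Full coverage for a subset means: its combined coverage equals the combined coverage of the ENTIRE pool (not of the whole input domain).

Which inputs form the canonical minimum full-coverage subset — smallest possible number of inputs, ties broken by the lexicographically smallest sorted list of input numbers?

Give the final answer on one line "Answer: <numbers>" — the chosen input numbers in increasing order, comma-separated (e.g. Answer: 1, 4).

input #1 (q=12, y=7): events B1->T, B3->E, B2->F, B6->E, B5->F, B7->F, B8->F, B10->T, B11->F; covers B1=T, B2=F, B3=E, B5=F, B6=E, B7=F, B8=F, B10=T, B11=F
input #2 (q=10, y=7): events B1->T, B3->E, B2->T, B4->F, B7->F, B8->F, B10->F, B11->F; covers B1=T, B2=T, B3=E, B4=F, B7=F, B8=F, B10=F, B11=F
input #3 (q=8, y=2): events B1->T, B3->S, B2->F, B6->E, B5->T, B7->F, B8->T, B9->T, B11->F; covers B1=T, B2=F, B3=S, B5=T, B6=E, B7=F, B8=T, B9=T, B11=F
input #4 (q=7, y=7): events B1->F, B3->E, B2->T, B4->F, B7->F, B8->F, B10->F, B11->F; covers B1=F, B2=T, B3=E, B4=F, B7=F, B8=F, B10=F, B11=F
together the pool reaches 17 outcomes: B1=T, B1=F, B2=T, B2=F, B3=S, B3=E, B4=F, B5=T, B5=F, B6=E, B7=F, B8=T, B8=F, B9=T, B10=T, B10=F, B11=F
checked all size-1 subsets: none covers 17 outcomes (max 9/17)
checked all size-2 subsets: none covers 17 outcomes (max 15/17)
inputs {1, 3, 4} (size 3) cover everything; no size-3 subset with a lexicographically smaller index list covers all 17

Answer: 1, 3, 4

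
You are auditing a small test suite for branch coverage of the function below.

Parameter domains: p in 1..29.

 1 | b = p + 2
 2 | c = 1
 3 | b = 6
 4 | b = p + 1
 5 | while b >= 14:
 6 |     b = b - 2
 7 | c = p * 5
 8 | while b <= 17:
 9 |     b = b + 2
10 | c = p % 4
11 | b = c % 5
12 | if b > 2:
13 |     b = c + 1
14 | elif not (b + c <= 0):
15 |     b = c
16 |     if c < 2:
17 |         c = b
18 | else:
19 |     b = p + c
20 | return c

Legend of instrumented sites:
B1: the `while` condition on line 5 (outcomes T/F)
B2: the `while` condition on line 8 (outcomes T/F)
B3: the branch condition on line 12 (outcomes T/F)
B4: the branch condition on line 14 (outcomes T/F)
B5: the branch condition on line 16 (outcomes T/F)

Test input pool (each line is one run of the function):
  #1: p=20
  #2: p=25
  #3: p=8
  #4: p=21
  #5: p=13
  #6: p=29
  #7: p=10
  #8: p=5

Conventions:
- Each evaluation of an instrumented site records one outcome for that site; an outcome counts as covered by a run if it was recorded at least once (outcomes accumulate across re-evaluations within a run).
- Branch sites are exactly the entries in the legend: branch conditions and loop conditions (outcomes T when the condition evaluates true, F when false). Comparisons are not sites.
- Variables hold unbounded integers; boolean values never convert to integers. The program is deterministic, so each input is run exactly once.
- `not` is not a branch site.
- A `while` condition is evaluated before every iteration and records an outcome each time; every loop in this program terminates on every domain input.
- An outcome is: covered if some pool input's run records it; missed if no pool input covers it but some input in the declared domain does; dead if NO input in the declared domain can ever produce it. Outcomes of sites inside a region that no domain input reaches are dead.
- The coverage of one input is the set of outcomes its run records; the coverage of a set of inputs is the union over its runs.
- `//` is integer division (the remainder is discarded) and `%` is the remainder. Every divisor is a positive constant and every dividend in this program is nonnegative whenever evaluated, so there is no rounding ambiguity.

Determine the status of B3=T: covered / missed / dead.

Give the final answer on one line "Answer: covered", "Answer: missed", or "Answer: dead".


no pool input records B3=T
but domain input (p=3) does record it -> reachable, so missed
Answer: missed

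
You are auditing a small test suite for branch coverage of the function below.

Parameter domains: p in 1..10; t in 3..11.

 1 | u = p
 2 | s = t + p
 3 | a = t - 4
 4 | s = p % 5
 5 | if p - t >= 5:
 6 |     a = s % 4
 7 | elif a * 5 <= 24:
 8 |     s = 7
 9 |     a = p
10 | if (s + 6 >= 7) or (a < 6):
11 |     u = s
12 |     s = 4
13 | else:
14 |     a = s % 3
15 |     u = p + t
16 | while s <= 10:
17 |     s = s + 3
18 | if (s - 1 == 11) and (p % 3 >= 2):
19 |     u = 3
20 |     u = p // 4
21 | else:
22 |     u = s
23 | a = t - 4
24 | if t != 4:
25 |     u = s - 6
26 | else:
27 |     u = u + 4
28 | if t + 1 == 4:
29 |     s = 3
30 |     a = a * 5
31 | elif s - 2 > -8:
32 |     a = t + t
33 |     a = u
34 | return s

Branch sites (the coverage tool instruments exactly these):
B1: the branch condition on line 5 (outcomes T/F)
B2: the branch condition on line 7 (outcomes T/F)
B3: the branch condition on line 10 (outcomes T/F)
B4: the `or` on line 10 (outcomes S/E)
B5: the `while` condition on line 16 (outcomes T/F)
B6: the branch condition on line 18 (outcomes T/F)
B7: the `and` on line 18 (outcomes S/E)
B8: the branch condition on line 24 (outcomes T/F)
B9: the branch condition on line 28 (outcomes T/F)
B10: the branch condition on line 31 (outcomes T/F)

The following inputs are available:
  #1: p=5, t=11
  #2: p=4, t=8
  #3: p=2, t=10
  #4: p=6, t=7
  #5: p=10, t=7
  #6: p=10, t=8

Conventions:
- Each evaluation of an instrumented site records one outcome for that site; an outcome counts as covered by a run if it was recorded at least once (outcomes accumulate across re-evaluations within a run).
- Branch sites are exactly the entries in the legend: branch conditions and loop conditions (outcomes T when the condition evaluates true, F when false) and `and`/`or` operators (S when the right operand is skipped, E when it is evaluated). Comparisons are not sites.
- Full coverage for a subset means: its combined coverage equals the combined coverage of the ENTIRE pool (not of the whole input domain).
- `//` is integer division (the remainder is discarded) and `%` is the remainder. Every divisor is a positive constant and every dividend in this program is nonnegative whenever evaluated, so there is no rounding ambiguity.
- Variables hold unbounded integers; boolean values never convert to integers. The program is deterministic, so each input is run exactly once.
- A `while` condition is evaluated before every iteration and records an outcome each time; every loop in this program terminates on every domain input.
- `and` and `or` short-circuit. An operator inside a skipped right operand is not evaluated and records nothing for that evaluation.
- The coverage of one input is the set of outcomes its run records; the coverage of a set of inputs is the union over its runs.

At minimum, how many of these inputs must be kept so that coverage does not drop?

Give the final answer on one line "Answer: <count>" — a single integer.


#1 (p=5, t=11) -> covered: B1=F, B2=F, B3=F, B4=E, B5=T, B5=F, B6=T, B7=E, B8=T, B9=F, B10=T
#2 (p=4, t=8) -> covered: B1=F, B2=T, B3=T, B4=S, B5=T, B5=F, B6=F, B7=S, B8=T, B9=F, B10=T
#3 (p=2, t=10) -> covered: B1=F, B2=F, B3=T, B4=S, B5=T, B5=F, B6=F, B7=S, B8=T, B9=F, B10=T
#4 (p=6, t=7) -> covered: B1=F, B2=T, B3=T, B4=S, B5=T, B5=F, B6=F, B7=S, B8=T, B9=F, B10=T
#5 (p=10, t=7) -> covered: B1=F, B2=T, B3=T, B4=S, B5=T, B5=F, B6=F, B7=S, B8=T, B9=F, B10=T
#6 (p=10, t=8) -> covered: B1=F, B2=T, B3=T, B4=S, B5=T, B5=F, B6=F, B7=S, B8=T, B9=F, B10=T
the full pool covers 16 outcomes: B1=F, B2=T, B2=F, B3=T, B3=F, B4=S, B4=E, B5=T, B5=F, B6=T, B6=F, B7=S, B7=E, B8=T, B9=F, B10=T
no size-1 subset reaches all 16 outcomes (best union: 11/16)
inputs {1, 2} (size 2) cover everything; no size-2 subset with a lexicographically smaller index list covers all 16
Answer: 2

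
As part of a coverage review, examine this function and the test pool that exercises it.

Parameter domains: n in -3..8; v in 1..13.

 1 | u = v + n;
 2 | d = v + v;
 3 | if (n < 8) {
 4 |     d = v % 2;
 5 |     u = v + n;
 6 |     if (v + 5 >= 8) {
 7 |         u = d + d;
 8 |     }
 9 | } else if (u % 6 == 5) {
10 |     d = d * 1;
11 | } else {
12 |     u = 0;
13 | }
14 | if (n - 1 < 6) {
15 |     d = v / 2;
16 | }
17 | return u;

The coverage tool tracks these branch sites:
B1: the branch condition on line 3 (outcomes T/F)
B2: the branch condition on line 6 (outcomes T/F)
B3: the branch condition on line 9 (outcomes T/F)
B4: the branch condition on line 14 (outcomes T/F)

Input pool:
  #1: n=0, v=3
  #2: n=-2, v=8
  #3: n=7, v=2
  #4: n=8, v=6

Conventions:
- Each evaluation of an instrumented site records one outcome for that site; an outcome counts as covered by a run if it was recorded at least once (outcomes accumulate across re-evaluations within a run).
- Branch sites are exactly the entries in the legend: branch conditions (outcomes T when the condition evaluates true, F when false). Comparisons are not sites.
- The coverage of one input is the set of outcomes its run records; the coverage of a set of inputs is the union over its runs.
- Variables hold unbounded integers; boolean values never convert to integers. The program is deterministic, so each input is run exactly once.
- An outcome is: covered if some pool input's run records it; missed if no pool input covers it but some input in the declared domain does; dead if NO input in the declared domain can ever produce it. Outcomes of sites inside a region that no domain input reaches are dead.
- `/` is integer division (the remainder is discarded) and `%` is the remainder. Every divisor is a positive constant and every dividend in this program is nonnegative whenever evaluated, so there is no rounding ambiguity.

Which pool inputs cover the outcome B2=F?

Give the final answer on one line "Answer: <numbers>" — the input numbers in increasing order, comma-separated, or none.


input #1 (n=0, v=3): never hits B2=F
input #2 (n=-2, v=8): never hits B2=F
input #3 (n=7, v=2): hits B2=F
input #4 (n=8, v=6): never hits B2=F
Answer: 3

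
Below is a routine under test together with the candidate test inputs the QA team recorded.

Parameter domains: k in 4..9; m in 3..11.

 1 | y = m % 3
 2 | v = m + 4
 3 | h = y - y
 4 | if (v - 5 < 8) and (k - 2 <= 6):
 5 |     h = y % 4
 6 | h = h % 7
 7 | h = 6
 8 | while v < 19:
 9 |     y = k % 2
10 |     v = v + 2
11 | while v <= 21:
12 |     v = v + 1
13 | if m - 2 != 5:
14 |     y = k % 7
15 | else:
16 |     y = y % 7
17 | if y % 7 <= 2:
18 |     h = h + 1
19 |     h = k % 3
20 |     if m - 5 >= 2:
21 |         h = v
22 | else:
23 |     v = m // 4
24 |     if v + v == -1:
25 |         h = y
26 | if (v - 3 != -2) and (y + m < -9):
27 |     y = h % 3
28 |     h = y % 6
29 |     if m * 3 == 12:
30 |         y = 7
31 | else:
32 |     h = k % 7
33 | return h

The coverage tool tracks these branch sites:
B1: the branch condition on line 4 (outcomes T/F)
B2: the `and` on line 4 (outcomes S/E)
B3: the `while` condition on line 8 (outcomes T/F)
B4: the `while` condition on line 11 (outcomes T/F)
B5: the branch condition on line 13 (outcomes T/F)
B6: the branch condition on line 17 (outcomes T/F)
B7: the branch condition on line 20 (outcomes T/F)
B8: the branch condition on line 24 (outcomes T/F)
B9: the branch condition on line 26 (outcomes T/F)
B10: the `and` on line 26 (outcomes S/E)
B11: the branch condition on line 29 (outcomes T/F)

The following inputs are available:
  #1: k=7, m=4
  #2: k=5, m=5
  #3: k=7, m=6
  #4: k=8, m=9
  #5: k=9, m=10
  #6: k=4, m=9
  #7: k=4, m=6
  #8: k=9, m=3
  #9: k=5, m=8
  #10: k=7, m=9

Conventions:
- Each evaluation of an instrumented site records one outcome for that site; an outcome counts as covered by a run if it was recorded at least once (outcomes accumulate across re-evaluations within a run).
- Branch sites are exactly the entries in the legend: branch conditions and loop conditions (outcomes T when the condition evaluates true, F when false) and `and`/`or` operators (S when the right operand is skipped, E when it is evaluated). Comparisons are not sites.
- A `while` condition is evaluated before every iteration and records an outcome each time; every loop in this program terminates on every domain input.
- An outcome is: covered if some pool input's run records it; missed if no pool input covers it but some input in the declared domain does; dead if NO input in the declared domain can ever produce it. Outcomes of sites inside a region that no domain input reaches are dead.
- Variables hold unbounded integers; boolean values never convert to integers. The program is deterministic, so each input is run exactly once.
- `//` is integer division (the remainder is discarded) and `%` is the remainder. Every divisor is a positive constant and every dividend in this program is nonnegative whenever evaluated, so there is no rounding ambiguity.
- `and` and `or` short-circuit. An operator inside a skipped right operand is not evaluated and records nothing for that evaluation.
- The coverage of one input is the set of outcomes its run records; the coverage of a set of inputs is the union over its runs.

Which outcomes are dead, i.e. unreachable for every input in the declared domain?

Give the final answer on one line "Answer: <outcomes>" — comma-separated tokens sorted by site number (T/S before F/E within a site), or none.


running all 54 domain inputs and tallying outcomes:
  B8=T: unreachable across the whole domain -> dead
  B9=T: unreachable across the whole domain -> dead
  B11=T: unreachable across the whole domain -> dead
  B11=F: unreachable across the whole domain -> dead
  reachable outcomes have witnesses, e.g. B1=T (e.g. k=4, m=3), B1=F (e.g. k=4, m=9), B2=S (e.g. k=4, m=9), B2=E (e.g. k=4, m=3)
Answer: B8=T, B9=T, B11=T, B11=F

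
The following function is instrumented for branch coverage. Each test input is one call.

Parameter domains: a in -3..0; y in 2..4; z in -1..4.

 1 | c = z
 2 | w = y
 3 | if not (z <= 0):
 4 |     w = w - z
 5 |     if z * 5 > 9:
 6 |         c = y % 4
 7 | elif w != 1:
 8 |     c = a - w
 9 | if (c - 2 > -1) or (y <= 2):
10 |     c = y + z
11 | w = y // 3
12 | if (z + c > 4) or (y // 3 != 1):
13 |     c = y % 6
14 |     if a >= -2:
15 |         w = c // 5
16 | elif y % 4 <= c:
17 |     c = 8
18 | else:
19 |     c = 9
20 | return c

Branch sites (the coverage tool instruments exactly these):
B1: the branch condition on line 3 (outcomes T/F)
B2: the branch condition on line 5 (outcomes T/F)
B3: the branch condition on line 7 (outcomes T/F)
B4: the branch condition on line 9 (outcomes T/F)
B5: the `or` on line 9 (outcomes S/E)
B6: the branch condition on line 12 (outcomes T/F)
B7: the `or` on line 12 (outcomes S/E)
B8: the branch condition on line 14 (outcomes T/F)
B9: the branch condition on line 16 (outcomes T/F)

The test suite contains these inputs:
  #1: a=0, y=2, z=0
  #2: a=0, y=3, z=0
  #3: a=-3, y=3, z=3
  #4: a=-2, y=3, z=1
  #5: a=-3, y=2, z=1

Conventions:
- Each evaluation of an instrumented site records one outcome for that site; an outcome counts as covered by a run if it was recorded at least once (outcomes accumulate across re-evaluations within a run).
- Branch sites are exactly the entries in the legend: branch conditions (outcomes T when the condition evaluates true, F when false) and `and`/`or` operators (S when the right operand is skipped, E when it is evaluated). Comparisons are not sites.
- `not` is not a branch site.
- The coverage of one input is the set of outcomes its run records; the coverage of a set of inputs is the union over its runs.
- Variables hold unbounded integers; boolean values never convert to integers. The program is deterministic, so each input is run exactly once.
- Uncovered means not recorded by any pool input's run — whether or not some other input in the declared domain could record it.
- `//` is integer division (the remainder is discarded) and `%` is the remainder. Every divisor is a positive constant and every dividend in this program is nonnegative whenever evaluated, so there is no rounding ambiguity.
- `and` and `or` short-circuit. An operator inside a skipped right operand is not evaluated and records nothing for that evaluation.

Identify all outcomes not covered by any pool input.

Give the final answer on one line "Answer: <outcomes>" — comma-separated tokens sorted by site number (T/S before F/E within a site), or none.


input #1 (a=0, y=2, z=0): events B1->F, B3->T, B5->E, B4->T, B7->E, B6->T, B8->T; covers B1=F, B3=T, B4=T, B5=E, B6=T, B7=E, B8=T
input #2 (a=0, y=3, z=0): events B1->F, B3->T, B5->E, B4->F, B7->E, B6->F, B9->F; covers B1=F, B3=T, B4=F, B5=E, B6=F, B7=E, B9=F
input #3 (a=-3, y=3, z=3): events B1->T, B2->T, B5->S, B4->T, B7->S, B6->T, B8->F; covers B1=T, B2=T, B4=T, B5=S, B6=T, B7=S, B8=F
input #4 (a=-2, y=3, z=1): events B1->T, B2->F, B5->E, B4->F, B7->E, B6->F, B9->F; covers B1=T, B2=F, B4=F, B5=E, B6=F, B7=E, B9=F
input #5 (a=-3, y=2, z=1): events B1->T, B2->F, B5->E, B4->T, B7->E, B6->T, B8->F; covers B1=T, B2=F, B4=T, B5=E, B6=T, B7=E, B8=F
union over the pool: B1=T, B1=F, B2=T, B2=F, B3=T, B4=T, B4=F, B5=S, B5=E, B6=T, B6=F, B7=S, B7=E, B8=T, B8=F, B9=F
uncovered (2 of 18): B3=F, B9=T
Answer: B3=F, B9=T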